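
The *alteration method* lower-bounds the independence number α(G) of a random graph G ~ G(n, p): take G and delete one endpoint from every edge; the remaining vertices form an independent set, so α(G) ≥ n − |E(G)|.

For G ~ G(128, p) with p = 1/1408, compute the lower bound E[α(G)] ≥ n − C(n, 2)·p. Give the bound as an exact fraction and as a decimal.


E[|E(G)|] = C(128, 2)·p = 8128 · (1/1408) = 127/22.
E[α(G)] ≥ n − E[|E(G)|] = 128 − 127/22 = 2689/22.
Numerically: ≈ 122.2273.
(This is only a lower bound; the true E[α(G)] may be larger.)

E[α(G)] ≥ 2689/22 ≈ 122.2273.


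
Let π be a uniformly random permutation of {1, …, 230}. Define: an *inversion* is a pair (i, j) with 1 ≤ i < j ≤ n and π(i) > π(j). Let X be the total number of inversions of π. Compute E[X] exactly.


Write X = Σ X_I over the C(230, 2) = 26335 pairs i < j, with X_I the indicator of one inversion.
There are 26335 indicators.
For each fixed pair i < j, the values π(i) and π(j) are two distinct elements of {1, …, 230} in uniformly random order; by symmetry P[π(i) > π(j)] = 1/2.
By linearity: E[X] = 26335 · (1/2) = C(230, 2) · (1/2) = 26335/2 = 26335/2 ≈ 13167.50000.

E[X] = 26335/2 = 13167.50000.


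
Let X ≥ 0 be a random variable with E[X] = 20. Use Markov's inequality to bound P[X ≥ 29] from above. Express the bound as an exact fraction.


μ = E[X] = 20, a = 29.
Markov: P[X ≥ 29] ≤ μ/a = (20)/29 = 20/29.
Numerically: ≈ 0.68966.
(Since a = 29 > μ = 20.00000, the bound 20/29 is < 1 and informative.)

P[X ≥ 29] ≤ 20/29 ≈ 0.68966.


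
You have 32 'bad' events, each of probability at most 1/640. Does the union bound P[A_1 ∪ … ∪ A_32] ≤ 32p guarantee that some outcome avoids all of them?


Union bound: P[∪_{i=1}^{32} A_i] ≤ Σ_i P[A_i] ≤ 32·p = 32·(1/640) = 1/20.
Numerically: 1/20 ≈ 0.0500000.
Is 1/20 < 1? YES.
Since P[∪ A_i] ≤ 1/20 < 1, the complement has P[∩ A_i^c] ≥ 1 − 1/20 = 19/20 > 0, so some outcome avoids every A_i.

32·p = 1/20 ≈ 0.0500000; existence CERTIFIED by the union bound.


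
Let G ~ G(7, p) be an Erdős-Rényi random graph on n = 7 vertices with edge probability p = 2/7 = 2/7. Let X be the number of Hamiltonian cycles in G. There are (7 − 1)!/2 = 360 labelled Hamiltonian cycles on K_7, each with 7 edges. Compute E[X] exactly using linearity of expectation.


K_7 has (7 − 1)!/2 = 360 labelled Hamiltonian cycles.
For each such Hamiltonian cycle H, let X_H = 1 if all 7 edges of H are present in G. Then P[X_H = 1] = p^{7} = (2/7)^{7} = 128/823543.
By linearity: E[X] = Σ_H E[X_H] = 360 · p^{7} = 360 · 128/823543 = 46080/823543.
Numerically: E[X] ≈ 0.05595.

E[X] = 360 · (2/7)^{7} = 46080/823543 ≈ 0.05595.


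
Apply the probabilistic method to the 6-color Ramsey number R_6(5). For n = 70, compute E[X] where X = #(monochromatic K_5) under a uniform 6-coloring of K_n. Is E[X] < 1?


E[X] = C(70, 5) · 6^{1 − 10} = 12103014 · 6^{−9} = 12103014/10077696.
As a reduced fraction: E[X] = 2017169/1679616 ≈ 1.20097.
Is E[X] < 1? NO.
Since E[X] ≥ 1, the first-moment bound is inconclusive at n = 70; it does NOT by itself certify R_6(5) > 70.

E[X] = 2017169/1679616 ≈ 1.20097; E[X] ≥ 1; first-moment method inconclusive here.


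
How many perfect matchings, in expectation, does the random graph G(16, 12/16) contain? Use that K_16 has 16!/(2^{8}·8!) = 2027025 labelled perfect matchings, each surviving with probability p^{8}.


K_16 has 16!/(2^{8}·8!) = 2027025 labelled perfect matchings.
For each such perfect matching H, let X_H = 1 if all 8 edges of H are present in G. Then P[X_H = 1] = p^{8} = (3/4)^{8} = 6561/65536.
Summing the indicators: E[X] = Σ_H E[X_H] = 2027025 · p^{8} = 2027025 · 6561/65536 = 13299311025/65536.
Numerically: E[X] ≈ 2.0293e+05.

E[X] = 2027025 · (3/4)^{8} = 13299311025/65536 ≈ 2.0293e+05.


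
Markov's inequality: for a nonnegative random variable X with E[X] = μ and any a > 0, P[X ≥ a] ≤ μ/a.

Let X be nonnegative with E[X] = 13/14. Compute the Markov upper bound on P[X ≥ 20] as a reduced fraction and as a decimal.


μ = E[X] = 13/14, a = 20.
Markov: P[X ≥ 20] ≤ μ/a = (13/14)/20 = 13/280.
Numerically: ≈ 0.046.
(Since a = 20 > μ = 0.929, the bound 13/280 is < 1 and informative.)

P[X ≥ 20] ≤ 13/280 ≈ 0.046.


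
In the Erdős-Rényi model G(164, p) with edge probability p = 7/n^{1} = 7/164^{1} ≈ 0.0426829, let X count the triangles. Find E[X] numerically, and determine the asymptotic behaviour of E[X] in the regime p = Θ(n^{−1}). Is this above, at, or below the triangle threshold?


Number of potential triangles: C(164, 3) = 721764.
Each occurs with probability p³ ≈ (0.0426829)³ ≈ 7.77611323e-05.
By linearity: E[X] = C(164, 3)·p³ ≈ 721764 · 7.77611323e-05 ≈ 56.125186.
Here α = 1, so p = 7/n is exactly at the triangle threshold p ~ 1/n. Asymptotically E[X] → c³/6 = 7³/6 = 343/6 ≈ 57.166667, a bounded constant. In this regime the triangle count is asymptotically Poisson(c³/6).

E[X] ≈ 56.125186; in regime p = Θ(1/n^{1}) E[X] stays bounded (at the triangle threshold p ~ 1/n).


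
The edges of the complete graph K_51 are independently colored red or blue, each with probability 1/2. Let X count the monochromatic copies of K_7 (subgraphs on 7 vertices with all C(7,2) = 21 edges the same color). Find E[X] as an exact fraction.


Let X = Σ_S X_S over the C(51, 7) = 115775100 subsets S of size 7, where X_S = 1 if the K_7 on S is monochromatic.
For a fixed S, the K_7 on S has C(7, 2) = 21 edges. P[all 21 edges red] = (1/2)^21, and likewise for blue, so P[monochromatic] = 2·(1/2)^21 = 2^{1 − 21} = 1/1048576.
Summing: E[X] = C(51, 7) · 2^{1 − 21} = 115775100 · 1/1048576 = 28943775/262144.
Numerically: E[X] ≈ 110.4117.

E[X] = C(51,7)·2^(1−C(7,2)) = 28943775/262144 ≈ 110.4117.


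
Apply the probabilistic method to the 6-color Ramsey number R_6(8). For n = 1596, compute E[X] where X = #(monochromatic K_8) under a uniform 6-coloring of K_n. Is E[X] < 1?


E[X] = C(1596, 8) · 6^{1 − 28} = 1025915067760710553965 · 6^{−27} = 1025915067760710553965/1023490369077469249536.
As a reduced fraction: E[X] = 37996854361507798295/37907050706572935168 ≈ 1.0023690.
Is E[X] < 1? NO.
Since E[X] ≥ 1, the first-moment bound is inconclusive at n = 1596; it does NOT by itself certify R_6(8) > 1596.

E[X] = 37996854361507798295/37907050706572935168 ≈ 1.0023690; E[X] ≥ 1; first-moment method inconclusive here.


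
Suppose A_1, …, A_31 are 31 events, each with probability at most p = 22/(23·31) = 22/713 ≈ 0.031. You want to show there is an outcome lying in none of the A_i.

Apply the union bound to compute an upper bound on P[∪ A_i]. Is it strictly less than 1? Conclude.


Union bound: P[∪_{i=1}^{31} A_i] ≤ Σ_i P[A_i] ≤ 31·p = 31·(22/713) = 22/23.
Numerically: 22/23 ≈ 0.957.
Is 22/23 < 1? YES.
Since P[∪ A_i] ≤ 22/23 < 1, the complement has P[∩ A_i^c] ≥ 1 − 22/23 = 1/23 > 0, so some outcome avoids every A_i.

31·p = 22/23 ≈ 0.957; existence CERTIFIED by the union bound.


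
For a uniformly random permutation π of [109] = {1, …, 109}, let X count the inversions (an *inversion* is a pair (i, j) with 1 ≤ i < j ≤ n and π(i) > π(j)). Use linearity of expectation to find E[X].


Write X = Σ X_I over the C(109, 2) = 5886 pairs i < j, with X_I the indicator of one inversion.
There are 5886 indicators.
For each fixed pair i < j, the values π(i) and π(j) are two distinct elements of {1, …, 109} in uniformly random order; by symmetry P[π(i) > π(j)] = 1/2.
By linearity: E[X] = 5886 · (1/2) = C(109, 2) · (1/2) = 5886/2 = 2943 ≈ 2943.000.

E[X] = 2943 = 2943.000.


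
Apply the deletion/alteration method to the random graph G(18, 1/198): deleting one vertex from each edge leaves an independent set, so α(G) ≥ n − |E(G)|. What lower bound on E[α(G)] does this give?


E[|E(G)|] = C(18, 2)·p = 153 · (1/198) = 17/22.
E[α(G)] ≥ n − E[|E(G)|] = 18 − 17/22 = 379/22.
Numerically: ≈ 17.227.
(This is only a lower bound; the true E[α(G)] may be larger.)

E[α(G)] ≥ 379/22 ≈ 17.227.


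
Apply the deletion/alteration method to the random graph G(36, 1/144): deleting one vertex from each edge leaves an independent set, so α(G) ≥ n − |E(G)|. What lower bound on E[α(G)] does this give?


E[|E(G)|] = C(36, 2)·p = 630 · (1/144) = 35/8.
E[α(G)] ≥ n − E[|E(G)|] = 36 − 35/8 = 253/8.
Numerically: ≈ 31.625000.
(This is only a lower bound; the true E[α(G)] may be larger.)

E[α(G)] ≥ 253/8 ≈ 31.625000.


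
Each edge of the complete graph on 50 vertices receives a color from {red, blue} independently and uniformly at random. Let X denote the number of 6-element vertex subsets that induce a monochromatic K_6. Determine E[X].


Let X = Σ_S X_S over the C(50, 6) = 15890700 subsets S of size 6, where X_S = 1 if the K_6 on S is monochromatic.
For a fixed S, the K_6 on S has C(6, 2) = 15 edges. P[all 15 edges red] = (1/2)^15, and likewise for blue, so P[monochromatic] = 2·(1/2)^15 = 2^{1 − 15} = 1/16384.
Summing: E[X] = C(50, 6) · 2^{1 − 15} = 15890700 · 1/16384 = 3972675/4096.
Numerically: E[X] ≈ 969.89136.

E[X] = C(50,6)·2^(1−C(6,2)) = 3972675/4096 ≈ 969.89136.


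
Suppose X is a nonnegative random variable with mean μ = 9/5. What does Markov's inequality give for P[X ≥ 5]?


μ = E[X] = 9/5, a = 5.
Markov: P[X ≥ 5] ≤ μ/a = (9/5)/5 = 9/25.
Numerically: ≈ 0.36000.
(Since a = 5 > μ = 1.80000, the bound 9/25 is < 1 and informative.)

P[X ≥ 5] ≤ 9/25 ≈ 0.36000.


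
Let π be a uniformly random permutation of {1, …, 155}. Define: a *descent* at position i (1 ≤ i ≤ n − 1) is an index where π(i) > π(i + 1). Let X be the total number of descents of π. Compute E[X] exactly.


Write X = Σ X_I over i = 1, …, 154, with X_I the indicator of one descent.
There are 154 indicators.
For each fixed i, the pair (π(i), π(i+1)) is a uniformly random ordered pair of distinct values from {1, …, 155}; by symmetry P[π(i) > π(i+1)] = 1/2.
By linearity: E[X] = 154 · (1/2) = (155 − 1) · (1/2) = 77 ≈ 77.00000.

E[X] = 77 = 77.00000.


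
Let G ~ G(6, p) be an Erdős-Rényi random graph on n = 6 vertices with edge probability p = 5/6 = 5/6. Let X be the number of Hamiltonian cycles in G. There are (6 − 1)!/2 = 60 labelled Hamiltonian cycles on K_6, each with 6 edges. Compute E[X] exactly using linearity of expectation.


K_6 has (6 − 1)!/2 = 60 labelled Hamiltonian cycles.
For each such Hamiltonian cycle H, let X_H = 1 if all 6 edges of H are present in G. Then P[X_H = 1] = p^{6} = (5/6)^{6} = 15625/46656.
By linearity: E[X] = Σ_H E[X_H] = 60 · p^{6} = 60 · 15625/46656 = 78125/3888.
Numerically: E[X] ≈ 20.09.

E[X] = 60 · (5/6)^{6} = 78125/3888 ≈ 20.09.


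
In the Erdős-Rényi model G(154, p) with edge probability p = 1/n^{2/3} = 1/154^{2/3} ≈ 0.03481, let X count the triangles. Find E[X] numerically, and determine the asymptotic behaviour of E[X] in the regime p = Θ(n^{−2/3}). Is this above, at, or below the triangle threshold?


Number of potential triangles: C(154, 3) = 596904.
Each occurs with probability p³ ≈ (0.03481)³ ≈ 4.216563e-05.
By linearity: E[X] = C(154, 3)·p³ ≈ 596904 · 4.216563e-05 ≈ 25.1688.
Since α = 2/3 < 1, p = c/n^{2/3} ≫ 1/n is above the triangle threshold p ~ 1/n. Asymptotically E[X] ~ (c³/6)·n^{3(1−α)} = (1³/6)·n^{1} → ∞; triangles are abundant w.h.p.

E[X] ≈ 25.1688; in regime p = Θ(1/n^{2/3}) E[X] diverges (above the triangle threshold p ~ 1/n).


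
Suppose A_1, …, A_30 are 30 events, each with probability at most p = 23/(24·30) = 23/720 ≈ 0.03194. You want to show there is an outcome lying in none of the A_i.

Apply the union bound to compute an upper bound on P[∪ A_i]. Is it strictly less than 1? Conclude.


Union bound: P[∪_{i=1}^{30} A_i] ≤ Σ_i P[A_i] ≤ 30·p = 30·(23/720) = 23/24.
Numerically: 23/24 ≈ 0.95833.
Is 23/24 < 1? YES.
Since P[∪ A_i] ≤ 23/24 < 1, the complement has P[∩ A_i^c] ≥ 1 − 23/24 = 1/24 > 0, so some outcome avoids every A_i.

30·p = 23/24 ≈ 0.95833; existence CERTIFIED by the union bound.


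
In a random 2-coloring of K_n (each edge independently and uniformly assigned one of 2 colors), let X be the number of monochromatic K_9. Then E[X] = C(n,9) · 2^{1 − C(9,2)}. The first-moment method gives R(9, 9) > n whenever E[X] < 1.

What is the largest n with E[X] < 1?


We need C(n, 9) · 2^{1 − 36} < 1, i.e. C(n, 9) < 2^{36 − 1} = 34359738368.
Check values of n near the boundary:
  n = 63: C(63, 9) = 23667689815; 23667689815 < 34359738368? YES
  n = 64: C(64, 9) = 27540584512; 27540584512 < 34359738368? YES
  n = 65: C(65, 9) = 31966749880; 31966749880 < 34359738368? YES
  n = 66: C(66, 9) = 37014131440; 37014131440 < 34359738368? NO
The largest n with C(n, 9) < 34359738368 is n = 65 (where E[X] = 3995843735/4294967296 ≈ 0.930). Hence R(9, 9) > 65, i.e. R(9, 9) ≥ 66.

Largest n = 65; hence R(9, 9) > 65.


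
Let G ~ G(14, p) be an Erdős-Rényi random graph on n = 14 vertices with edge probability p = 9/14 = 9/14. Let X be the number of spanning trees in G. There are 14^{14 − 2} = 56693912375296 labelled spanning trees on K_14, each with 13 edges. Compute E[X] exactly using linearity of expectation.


K_14 has 14^{14 − 2} = 56693912375296 labelled spanning trees.
For each such spanning tree H, let X_H = 1 if all 13 edges of H are present in G. Then P[X_H = 1] = p^{13} = (9/14)^{13} = 2541865828329/793714773254144.
By linearity: E[X] = Σ_H E[X_H] = 56693912375296 · p^{13} = 56693912375296 · 2541865828329/793714773254144 = 2541865828329/14.
Numerically: E[X] ≈ 1.816e+11.

E[X] = 56693912375296 · (9/14)^{13} = 2541865828329/14 ≈ 1.816e+11.


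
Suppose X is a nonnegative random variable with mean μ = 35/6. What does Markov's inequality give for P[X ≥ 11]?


μ = E[X] = 35/6, a = 11.
Markov: P[X ≥ 11] ≤ μ/a = (35/6)/11 = 35/66.
Numerically: ≈ 0.530303.
(Since a = 11 > μ = 5.833333, the bound 35/66 is < 1 and informative.)

P[X ≥ 11] ≤ 35/66 ≈ 0.530303.


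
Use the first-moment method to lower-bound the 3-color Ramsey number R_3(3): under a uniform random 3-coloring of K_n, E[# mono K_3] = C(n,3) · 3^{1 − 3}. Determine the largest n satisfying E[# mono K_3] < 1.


We need C(n, 3) · 3^{1 − 3} < 1, i.e. C(n, 3) < 3^{3 − 1} = 9.
Check values of n near the boundary:
  n = 3: C(3, 3) = 1; 1 < 9? YES
  n = 4: C(4, 3) = 4; 4 < 9? YES
  n = 5: C(5, 3) = 10; 10 < 9? NO
  n = 6: C(6, 3) = 20; 20 < 9? NO
The largest n with C(n, 3) < 9 is n = 4 (where E[X] = 4/9 ≈ 0.444). Hence R_3(3) > 4, i.e. R_3(3) ≥ 5.

Largest n = 4; hence R_3(3) > 4.


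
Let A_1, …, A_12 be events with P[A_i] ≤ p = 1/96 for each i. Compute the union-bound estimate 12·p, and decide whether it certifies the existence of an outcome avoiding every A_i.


Union bound: P[∪_{i=1}^{12} A_i] ≤ Σ_i P[A_i] ≤ 12·p = 12·(1/96) = 1/8.
Numerically: 1/8 ≈ 0.1250000.
Is 1/8 < 1? YES.
Since P[∪ A_i] ≤ 1/8 < 1, the complement has P[∩ A_i^c] ≥ 1 − 1/8 = 7/8 > 0, so some outcome avoids every A_i.

12·p = 1/8 ≈ 0.1250000; existence CERTIFIED by the union bound.


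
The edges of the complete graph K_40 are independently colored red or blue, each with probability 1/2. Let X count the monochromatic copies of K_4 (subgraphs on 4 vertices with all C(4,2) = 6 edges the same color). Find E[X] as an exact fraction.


Let X = Σ_S X_S over the C(40, 4) = 91390 subsets S of size 4, where X_S = 1 if the K_4 on S is monochromatic.
For a fixed S, the K_4 on S has C(4, 2) = 6 edges. P[all 6 edges red] = (1/2)^6, and likewise for blue, so P[monochromatic] = 2·(1/2)^6 = 2^{1 − 6} = 1/32.
By linearity of expectation: E[X] = C(40, 4) · 2^{1 − 6} = 91390 · 1/32 = 45695/16.
Numerically: E[X] ≈ 2855.937500.

E[X] = C(40,4)·2^(1−C(4,2)) = 45695/16 ≈ 2855.937500.


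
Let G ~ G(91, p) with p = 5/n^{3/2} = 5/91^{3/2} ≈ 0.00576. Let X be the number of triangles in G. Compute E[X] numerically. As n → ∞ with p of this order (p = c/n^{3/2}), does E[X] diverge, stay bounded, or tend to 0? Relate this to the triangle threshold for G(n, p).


Number of potential triangles: C(91, 3) = 121485.
Each occurs with probability p³ ≈ (0.00576)³ ≈ 1.91084e-07.
By linearity: E[X] = C(91, 3)·p³ ≈ 121485 · 1.91084e-07 ≈ 0.023.
Since α = 3/2 > 1, p = c/n^{3/2} = o(1/n) is below the triangle threshold p ~ 1/n. Asymptotically E[X] ~ (c³/6)·n^{3(1−α)} = (5³/6)·n^{-1.5} → 0, so by Markov's inequality G has no triangles w.h.p.

E[X] ≈ 0.023; in regime p = Θ(1/n^{3/2}) E[X] tends to 0 (below the triangle threshold p ~ 1/n).


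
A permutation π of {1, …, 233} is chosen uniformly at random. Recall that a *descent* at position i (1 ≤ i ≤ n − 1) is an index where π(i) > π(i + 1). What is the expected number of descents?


Write X = Σ X_I over i = 1, …, 232, with X_I the indicator of one descent.
There are 232 indicators.
For each fixed i, the pair (π(i), π(i+1)) is a uniformly random ordered pair of distinct values from {1, …, 233}; by symmetry P[π(i) > π(i+1)] = 1/2.
By linearity: E[X] = 232 · (1/2) = (233 − 1) · (1/2) = 116 ≈ 116.000000.

E[X] = 116 = 116.000000.


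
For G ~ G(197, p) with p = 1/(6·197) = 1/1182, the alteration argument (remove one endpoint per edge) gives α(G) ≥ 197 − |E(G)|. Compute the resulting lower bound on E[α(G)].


E[|E(G)|] = C(197, 2)·p = 19306 · (1/1182) = 49/3.
E[α(G)] ≥ n − E[|E(G)|] = 197 − 49/3 = 542/3.
Numerically: ≈ 180.6667.
(This is only a lower bound; the true E[α(G)] may be larger.)

E[α(G)] ≥ 542/3 ≈ 180.6667.


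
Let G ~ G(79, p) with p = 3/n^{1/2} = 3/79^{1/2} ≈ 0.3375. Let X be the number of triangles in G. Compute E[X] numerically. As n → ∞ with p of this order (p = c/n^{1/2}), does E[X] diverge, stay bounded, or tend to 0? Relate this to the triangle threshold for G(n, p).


Number of potential triangles: C(79, 3) = 79079.
Each occurs with probability p³ ≈ (0.3375)³ ≈ 3.845237e-02.
By linearity: E[X] = C(79, 3)·p³ ≈ 79079 · 3.845237e-02 ≈ 3040.7751.
Since α = 1/2 < 1, p = c/n^{1/2} ≫ 1/n is above the triangle threshold p ~ 1/n. Asymptotically E[X] ~ (c³/6)·n^{3(1−α)} = (3³/6)·n^{1.5} → ∞; triangles are abundant w.h.p.

E[X] ≈ 3040.7751; in regime p = Θ(1/n^{1/2}) E[X] diverges (above the triangle threshold p ~ 1/n).


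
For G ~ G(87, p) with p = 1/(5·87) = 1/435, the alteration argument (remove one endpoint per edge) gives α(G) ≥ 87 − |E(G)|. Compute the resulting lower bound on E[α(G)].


E[|E(G)|] = C(87, 2)·p = 3741 · (1/435) = 43/5.
E[α(G)] ≥ n − E[|E(G)|] = 87 − 43/5 = 392/5.
Numerically: ≈ 78.4000.
(This is only a lower bound; the true E[α(G)] may be larger.)

E[α(G)] ≥ 392/5 ≈ 78.4000.


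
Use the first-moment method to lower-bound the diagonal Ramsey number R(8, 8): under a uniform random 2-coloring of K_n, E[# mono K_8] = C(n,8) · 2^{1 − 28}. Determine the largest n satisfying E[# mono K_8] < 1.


We need C(n, 8) · 2^{1 − 28} < 1, i.e. C(n, 8) < 2^{28 − 1} = 134217728.
Check values of n near the boundary:
  n = 38: C(38, 8) = 48903492; 48903492 < 134217728? YES
  n = 39: C(39, 8) = 61523748; 61523748 < 134217728? YES
  n = 40: C(40, 8) = 76904685; 76904685 < 134217728? YES
  n = 41: C(41, 8) = 95548245; 95548245 < 134217728? YES
  n = 42: C(42, 8) = 118030185; 118030185 < 134217728? YES
  n = 43: C(43, 8) = 145008513; 145008513 < 134217728? NO
The largest n with C(n, 8) < 134217728 is n = 42 (where E[X] = 118030185/134217728 ≈ 0.879393). Hence R(8, 8) > 42, i.e. R(8, 8) ≥ 43.

Largest n = 42; hence R(8, 8) > 42.


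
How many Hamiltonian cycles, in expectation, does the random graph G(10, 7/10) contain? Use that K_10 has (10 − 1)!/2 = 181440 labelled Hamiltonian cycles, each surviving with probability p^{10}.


K_10 has (10 − 1)!/2 = 181440 labelled Hamiltonian cycles.
For each such Hamiltonian cycle H, let X_H = 1 if all 10 edges of H are present in G. Then P[X_H = 1] = p^{10} = (7/10)^{10} = 282475249/10000000000.
Summing the indicators: E[X] = Σ_H E[X_H] = 181440 · p^{10} = 181440 · 282475249/10000000000 = 160163466183/31250000.
Numerically: E[X] ≈ 5125.23.

E[X] = 181440 · (7/10)^{10} = 160163466183/31250000 ≈ 5125.23.


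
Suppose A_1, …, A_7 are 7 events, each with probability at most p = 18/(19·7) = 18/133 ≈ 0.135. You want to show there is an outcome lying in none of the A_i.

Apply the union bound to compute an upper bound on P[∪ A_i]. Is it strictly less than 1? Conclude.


Union bound: P[∪_{i=1}^{7} A_i] ≤ Σ_i P[A_i] ≤ 7·p = 7·(18/133) = 18/19.
Numerically: 18/19 ≈ 0.947.
Is 18/19 < 1? YES.
Since P[∪ A_i] ≤ 18/19 < 1, the complement has P[∩ A_i^c] ≥ 1 − 18/19 = 1/19 > 0, so some outcome avoids every A_i.

7·p = 18/19 ≈ 0.947; existence CERTIFIED by the union bound.


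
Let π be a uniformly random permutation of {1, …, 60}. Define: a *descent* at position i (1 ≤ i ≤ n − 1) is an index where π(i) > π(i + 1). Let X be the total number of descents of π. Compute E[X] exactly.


Write X = Σ X_I over i = 1, …, 59, with X_I the indicator of one descent.
There are 59 indicators.
For each fixed i, the pair (π(i), π(i+1)) is a uniformly random ordered pair of distinct values from {1, …, 60}; by symmetry P[π(i) > π(i+1)] = 1/2.
By linearity: E[X] = 59 · (1/2) = (60 − 1) · (1/2) = 59/2 ≈ 29.5000.

E[X] = 59/2 = 29.5000.


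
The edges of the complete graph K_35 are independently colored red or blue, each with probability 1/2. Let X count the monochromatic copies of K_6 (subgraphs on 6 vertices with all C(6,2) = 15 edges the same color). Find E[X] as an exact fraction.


Let X = Σ_S X_S over the C(35, 6) = 1623160 subsets S of size 6, where X_S = 1 if the K_6 on S is monochromatic.
For a fixed S, the K_6 on S has C(6, 2) = 15 edges. P[all 15 edges red] = (1/2)^15, and likewise for blue, so P[monochromatic] = 2·(1/2)^15 = 2^{1 − 15} = 1/16384.
By linearity: E[X] = C(35, 6) · 2^{1 − 15} = 1623160 · 1/16384 = 202895/2048.
Numerically: E[X] ≈ 99.069824.

E[X] = C(35,6)·2^(1−C(6,2)) = 202895/2048 ≈ 99.069824.


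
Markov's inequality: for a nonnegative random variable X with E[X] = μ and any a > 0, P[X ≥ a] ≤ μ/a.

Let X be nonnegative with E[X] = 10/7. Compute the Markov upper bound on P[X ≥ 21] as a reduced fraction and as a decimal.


μ = E[X] = 10/7, a = 21.
Markov: P[X ≥ 21] ≤ μ/a = (10/7)/21 = 10/147.
Numerically: ≈ 0.06803.
(Since a = 21 > μ = 1.42857, the bound 10/147 is < 1 and informative.)

P[X ≥ 21] ≤ 10/147 ≈ 0.06803.


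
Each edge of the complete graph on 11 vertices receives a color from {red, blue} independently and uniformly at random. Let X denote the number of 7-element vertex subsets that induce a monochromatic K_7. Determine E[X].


Let X = Σ_S X_S over the C(11, 7) = 330 subsets S of size 7, where X_S = 1 if the K_7 on S is monochromatic.
For a fixed S, the K_7 on S has C(7, 2) = 21 edges. P[all 21 edges red] = (1/2)^21, and likewise for blue, so P[monochromatic] = 2·(1/2)^21 = 2^{1 − 21} = 1/1048576.
By linearity: E[X] = C(11, 7) · 2^{1 − 21} = 330 · 1/1048576 = 165/524288.
Numerically: E[X] ≈ 0.000315.

E[X] = C(11,7)·2^(1−C(7,2)) = 165/524288 ≈ 0.000315.


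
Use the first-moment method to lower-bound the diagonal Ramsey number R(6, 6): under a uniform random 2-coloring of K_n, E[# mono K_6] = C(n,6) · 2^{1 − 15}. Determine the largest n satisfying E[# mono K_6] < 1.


We need C(n, 6) · 2^{1 − 15} < 1, i.e. C(n, 6) < 2^{15 − 1} = 16384.
Check values of n near the boundary:
  n = 13: C(13, 6) = 1716; 1716 < 16384? YES
  n = 14: C(14, 6) = 3003; 3003 < 16384? YES
  n = 15: C(15, 6) = 5005; 5005 < 16384? YES
  n = 16: C(16, 6) = 8008; 8008 < 16384? YES
  n = 17: C(17, 6) = 12376; 12376 < 16384? YES
  n = 18: C(18, 6) = 18564; 18564 < 16384? NO
The largest n with C(n, 6) < 16384 is n = 17 (where E[X] = 1547/2048 ≈ 0.7554). Hence R(6, 6) > 17, i.e. R(6, 6) ≥ 18.

Largest n = 17; hence R(6, 6) > 17.


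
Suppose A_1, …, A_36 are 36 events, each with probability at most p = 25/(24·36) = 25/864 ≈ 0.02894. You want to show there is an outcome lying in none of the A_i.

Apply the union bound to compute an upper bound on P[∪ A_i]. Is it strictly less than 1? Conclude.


Union bound: P[∪_{i=1}^{36} A_i] ≤ Σ_i P[A_i] ≤ 36·p = 36·(25/864) = 25/24.
Numerically: 25/24 ≈ 1.04167.
Is 25/24 < 1? NO.
Since the bound 25/24 is ≥ 1, the union bound is uninformative here; it does NOT by itself certify existence.

36·p = 25/24 ≈ 1.04167; existence NOT certified by the union bound.


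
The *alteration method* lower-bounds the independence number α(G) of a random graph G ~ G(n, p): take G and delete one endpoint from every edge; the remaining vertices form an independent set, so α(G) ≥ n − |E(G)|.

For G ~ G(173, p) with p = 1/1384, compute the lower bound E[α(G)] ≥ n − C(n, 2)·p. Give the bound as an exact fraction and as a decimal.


E[|E(G)|] = C(173, 2)·p = 14878 · (1/1384) = 43/4.
E[α(G)] ≥ n − E[|E(G)|] = 173 − 43/4 = 649/4.
Numerically: ≈ 162.2500.
(This is only a lower bound; the true E[α(G)] may be larger.)

E[α(G)] ≥ 649/4 ≈ 162.2500.


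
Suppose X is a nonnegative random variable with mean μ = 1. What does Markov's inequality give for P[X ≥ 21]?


μ = E[X] = 1, a = 21.
Markov: P[X ≥ 21] ≤ μ/a = (1)/21 = 1/21.
Numerically: ≈ 0.04762.
(Since a = 21 > μ = 1.00000, the bound 1/21 is < 1 and informative.)

P[X ≥ 21] ≤ 1/21 ≈ 0.04762.


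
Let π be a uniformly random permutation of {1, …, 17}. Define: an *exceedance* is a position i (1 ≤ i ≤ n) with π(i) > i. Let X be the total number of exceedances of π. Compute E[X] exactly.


Write X = Σ_{i=1}^{17} X_i, where X_i = 1_{π(i) > i}.
For each fixed i, π(i) is uniform over {1, …, 17} (marginal of a uniform permutation), so P[π(i) > i] = (n − i)/n. Summing: Σ_{i=1}^{17} (n − i)/n = (0 + 1 + … + 16)/17 = 17(17 − 1)/(2·17) = (17 − 1)/2.
Hence E[X] = Σ_{i=1}^{17} (17 − i)/17 = 8 ≈ 8.000.

E[X] = 8 = 8.000.


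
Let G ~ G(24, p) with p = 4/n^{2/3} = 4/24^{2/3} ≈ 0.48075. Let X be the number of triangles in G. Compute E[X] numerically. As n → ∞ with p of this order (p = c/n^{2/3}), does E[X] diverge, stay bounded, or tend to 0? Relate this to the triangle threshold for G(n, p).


Number of potential triangles: C(24, 3) = 2024.
Each occurs with probability p³ ≈ (0.48075)³ ≈ 1.11111111e-01.
By linearity: E[X] = C(24, 3)·p³ ≈ 2024 · 1.11111111e-01 ≈ 224.888889.
Since α = 2/3 < 1, p = c/n^{2/3} ≫ 1/n is above the triangle threshold p ~ 1/n. Asymptotically E[X] ~ (c³/6)·n^{3(1−α)} = (4³/6)·n^{1} → ∞; triangles are abundant w.h.p.

E[X] ≈ 224.888889; in regime p = Θ(1/n^{2/3}) E[X] diverges (above the triangle threshold p ~ 1/n).


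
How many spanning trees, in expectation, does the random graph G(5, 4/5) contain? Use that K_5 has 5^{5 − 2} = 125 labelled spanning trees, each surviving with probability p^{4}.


K_5 has 5^{5 − 2} = 125 labelled spanning trees.
For each such spanning tree H, let X_H = 1 if all 4 edges of H are present in G. Then P[X_H = 1] = p^{4} = (4/5)^{4} = 256/625.
By linearity: E[X] = Σ_H E[X_H] = 125 · p^{4} = 125 · 256/625 = 256/5.
Numerically: E[X] ≈ 51.2.

E[X] = 125 · (4/5)^{4} = 256/5 ≈ 51.2.


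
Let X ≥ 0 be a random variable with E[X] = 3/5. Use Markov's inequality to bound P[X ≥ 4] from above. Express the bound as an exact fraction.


μ = E[X] = 3/5, a = 4.
Markov: P[X ≥ 4] ≤ μ/a = (3/5)/4 = 3/20.
Numerically: ≈ 0.150.
(Since a = 4 > μ = 0.600, the bound 3/20 is < 1 and informative.)

P[X ≥ 4] ≤ 3/20 ≈ 0.150.


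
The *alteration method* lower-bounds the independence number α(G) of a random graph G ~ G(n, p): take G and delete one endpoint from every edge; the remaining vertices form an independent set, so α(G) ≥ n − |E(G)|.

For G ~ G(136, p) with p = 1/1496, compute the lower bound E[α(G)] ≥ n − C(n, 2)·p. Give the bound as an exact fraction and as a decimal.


E[|E(G)|] = C(136, 2)·p = 9180 · (1/1496) = 135/22.
E[α(G)] ≥ n − E[|E(G)|] = 136 − 135/22 = 2857/22.
Numerically: ≈ 129.864.
(This is only a lower bound; the true E[α(G)] may be larger.)

E[α(G)] ≥ 2857/22 ≈ 129.864.


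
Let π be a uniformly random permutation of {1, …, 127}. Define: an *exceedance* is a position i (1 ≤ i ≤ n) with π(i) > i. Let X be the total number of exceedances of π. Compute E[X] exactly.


Write X = Σ_{i=1}^{127} X_i, where X_i = 1_{π(i) > i}.
For each fixed i, π(i) is uniform over {1, …, 127} (marginal of a uniform permutation), so P[π(i) > i] = (n − i)/n. Summing: Σ_{i=1}^{127} (n − i)/n = (0 + 1 + … + 126)/127 = 127(127 − 1)/(2·127) = (127 − 1)/2.
Hence E[X] = Σ_{i=1}^{127} (127 − i)/127 = 63 ≈ 63.000000.

E[X] = 63 = 63.000000.


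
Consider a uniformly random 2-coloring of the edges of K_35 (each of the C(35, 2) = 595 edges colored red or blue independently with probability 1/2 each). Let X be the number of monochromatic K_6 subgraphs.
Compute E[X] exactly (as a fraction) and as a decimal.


Let X = Σ_S X_S over the C(35, 6) = 1623160 subsets S of size 6, where X_S = 1 if the K_6 on S is monochromatic.
For a fixed S, the K_6 on S has C(6, 2) = 15 edges. P[all 15 edges red] = (1/2)^15, and likewise for blue, so P[monochromatic] = 2·(1/2)^15 = 2^{1 − 15} = 1/16384.
By linearity: E[X] = C(35, 6) · 2^{1 − 15} = 1623160 · 1/16384 = 202895/2048.
Numerically: E[X] ≈ 99.0698.

E[X] = C(35,6)·2^(1−C(6,2)) = 202895/2048 ≈ 99.0698.


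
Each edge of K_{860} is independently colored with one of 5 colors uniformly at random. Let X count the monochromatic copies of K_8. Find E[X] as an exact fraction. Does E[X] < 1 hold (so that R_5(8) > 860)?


E[X] = C(860, 8) · 5^{1 − 28} = 7182671140665308145 · 5^{−27} = 7182671140665308145/7450580596923828125.
As a reduced fraction: E[X] = 1436534228133061629/1490116119384765625 ≈ 0.964042.
Is E[X] < 1? YES.
Since E[X] < 1, there exists a 5-coloring of K_{860} with no monochromatic K_8; hence R_5(8) > 860.

E[X] = 1436534228133061629/1490116119384765625 ≈ 0.964042; E[X] < 1, so R_5(8) > 860.


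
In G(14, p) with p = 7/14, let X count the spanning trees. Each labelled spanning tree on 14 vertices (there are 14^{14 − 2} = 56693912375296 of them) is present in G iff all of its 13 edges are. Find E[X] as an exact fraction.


K_14 has 14^{14 − 2} = 56693912375296 labelled spanning trees.
For each such spanning tree H, let X_H = 1 if all 13 edges of H are present in G. Then P[X_H = 1] = p^{13} = (1/2)^{13} = 1/8192.
By linearity of expectation: E[X] = Σ_H E[X_H] = 56693912375296 · p^{13} = 56693912375296 · 1/8192 = 13841287201/2.
Numerically: E[X] ≈ 6.92064e+09.

E[X] = 56693912375296 · (1/2)^{13} = 13841287201/2 ≈ 6.92064e+09.


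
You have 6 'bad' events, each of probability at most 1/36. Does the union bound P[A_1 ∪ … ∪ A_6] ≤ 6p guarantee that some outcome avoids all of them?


Union bound: P[∪_{i=1}^{6} A_i] ≤ Σ_i P[A_i] ≤ 6·p = 6·(1/36) = 1/6.
Numerically: 1/6 ≈ 0.16667.
Is 1/6 < 1? YES.
Since P[∪ A_i] ≤ 1/6 < 1, the complement has P[∩ A_i^c] ≥ 1 − 1/6 = 5/6 > 0, so some outcome avoids every A_i.

6·p = 1/6 ≈ 0.16667; existence CERTIFIED by the union bound.


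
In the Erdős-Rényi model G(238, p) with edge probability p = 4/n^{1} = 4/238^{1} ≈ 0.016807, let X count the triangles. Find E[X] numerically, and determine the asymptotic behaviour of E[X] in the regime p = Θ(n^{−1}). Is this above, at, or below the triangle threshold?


Number of potential triangles: C(238, 3) = 2218636.
Each occurs with probability p³ ≈ (0.016807)³ ≈ 4.7473265e-06.
By linearity: E[X] = C(238, 3)·p³ ≈ 2218636 · 4.7473265e-06 ≈ 10.53259.
Here α = 1, so p = 4/n is exactly at the triangle threshold p ~ 1/n. Asymptotically E[X] → c³/6 = 4³/6 = 32/3 ≈ 10.66667, a bounded constant. In this regime the triangle count is asymptotically Poisson(c³/6).

E[X] ≈ 10.53259; in regime p = Θ(1/n^{1}) E[X] stays bounded (at the triangle threshold p ~ 1/n).


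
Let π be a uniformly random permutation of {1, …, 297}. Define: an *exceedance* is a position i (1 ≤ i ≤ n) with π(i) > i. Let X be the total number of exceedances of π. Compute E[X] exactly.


Write X = Σ_{i=1}^{297} X_i, where X_i = 1_{π(i) > i}.
For each fixed i, π(i) is uniform over {1, …, 297} (marginal of a uniform permutation), so P[π(i) > i] = (n − i)/n. Summing: Σ_{i=1}^{297} (n − i)/n = (0 + 1 + … + 296)/297 = 297(297 − 1)/(2·297) = (297 − 1)/2.
Hence E[X] = Σ_{i=1}^{297} (297 − i)/297 = 148 ≈ 148.000000.

E[X] = 148 = 148.000000.


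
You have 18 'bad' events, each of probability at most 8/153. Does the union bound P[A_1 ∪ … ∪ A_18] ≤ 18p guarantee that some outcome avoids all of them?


Union bound: P[∪_{i=1}^{18} A_i] ≤ Σ_i P[A_i] ≤ 18·p = 18·(8/153) = 16/17.
Numerically: 16/17 ≈ 0.9412.
Is 16/17 < 1? YES.
Since P[∪ A_i] ≤ 16/17 < 1, the complement has P[∩ A_i^c] ≥ 1 − 16/17 = 1/17 > 0, so some outcome avoids every A_i.

18·p = 16/17 ≈ 0.9412; existence CERTIFIED by the union bound.


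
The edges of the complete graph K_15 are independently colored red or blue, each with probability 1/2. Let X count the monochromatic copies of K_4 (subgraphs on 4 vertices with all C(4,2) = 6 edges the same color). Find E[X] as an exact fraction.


Let X = Σ_S X_S over the C(15, 4) = 1365 subsets S of size 4, where X_S = 1 if the K_4 on S is monochromatic.
For a fixed S, the K_4 on S has C(4, 2) = 6 edges. P[all 6 edges red] = (1/2)^6, and likewise for blue, so P[monochromatic] = 2·(1/2)^6 = 2^{1 − 6} = 1/32.
By linearity of expectation: E[X] = C(15, 4) · 2^{1 − 6} = 1365 · 1/32 = 1365/32.
Numerically: E[X] ≈ 42.65625.

E[X] = C(15,4)·2^(1−C(4,2)) = 1365/32 ≈ 42.65625.


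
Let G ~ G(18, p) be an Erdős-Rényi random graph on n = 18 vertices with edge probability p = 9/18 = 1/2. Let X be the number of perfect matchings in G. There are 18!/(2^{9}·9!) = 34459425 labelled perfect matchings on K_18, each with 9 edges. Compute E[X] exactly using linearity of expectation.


K_18 has 18!/(2^{9}·9!) = 34459425 labelled perfect matchings.
For each such perfect matching H, let X_H = 1 if all 9 edges of H are present in G. Then P[X_H = 1] = p^{9} = (1/2)^{9} = 1/512.
By linearity of expectation: E[X] = Σ_H E[X_H] = 34459425 · p^{9} = 34459425 · 1/512 = 34459425/512.
Numerically: E[X] ≈ 6.73e+04.

E[X] = 34459425 · (1/2)^{9} = 34459425/512 ≈ 6.73e+04.


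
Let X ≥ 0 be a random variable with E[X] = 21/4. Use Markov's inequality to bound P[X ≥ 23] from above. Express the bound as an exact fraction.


μ = E[X] = 21/4, a = 23.
Markov: P[X ≥ 23] ≤ μ/a = (21/4)/23 = 21/92.
Numerically: ≈ 0.22826.
(Since a = 23 > μ = 5.25000, the bound 21/92 is < 1 and informative.)

P[X ≥ 23] ≤ 21/92 ≈ 0.22826.


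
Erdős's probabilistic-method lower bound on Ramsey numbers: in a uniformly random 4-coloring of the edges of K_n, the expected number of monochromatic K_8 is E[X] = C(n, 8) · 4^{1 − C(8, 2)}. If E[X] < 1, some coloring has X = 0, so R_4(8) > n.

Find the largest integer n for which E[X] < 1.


We need C(n, 8) · 4^{1 − 28} < 1, i.e. C(n, 8) < 4^{28 − 1} = 18014398509481984.
Check values of n near the boundary:
  n = 407: C(407, 8) = 17424959239309050; 17424959239309050 < 18014398509481984? YES
  n = 408: C(408, 8) = 17773458424095231; 17773458424095231 < 18014398509481984? YES
  n = 409: C(409, 8) = 18128041135797879; 18128041135797879 < 18014398509481984? NO
  n = 410: C(410, 8) = 18488798173326195; 18488798173326195 < 18014398509481984? NO
  n = 411: C(411, 8) = 18855821462126715; 18855821462126715 < 18014398509481984? NO
The largest n with C(n, 8) < 18014398509481984 is n = 408 (where E[X] = 17773458424095231/18014398509481984 ≈ 0.986625). Hence R_4(8) > 408, i.e. R_4(8) ≥ 409.

Largest n = 408; hence R_4(8) > 408.


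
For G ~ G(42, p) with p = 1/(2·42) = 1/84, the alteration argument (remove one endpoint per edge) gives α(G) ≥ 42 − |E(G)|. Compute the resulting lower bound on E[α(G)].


E[|E(G)|] = C(42, 2)·p = 861 · (1/84) = 41/4.
E[α(G)] ≥ n − E[|E(G)|] = 42 − 41/4 = 127/4.
Numerically: ≈ 31.750000.
(This is only a lower bound; the true E[α(G)] may be larger.)

E[α(G)] ≥ 127/4 ≈ 31.750000.


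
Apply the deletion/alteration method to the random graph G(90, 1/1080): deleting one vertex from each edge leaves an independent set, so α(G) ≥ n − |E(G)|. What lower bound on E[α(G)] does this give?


E[|E(G)|] = C(90, 2)·p = 4005 · (1/1080) = 89/24.
E[α(G)] ≥ n − E[|E(G)|] = 90 − 89/24 = 2071/24.
Numerically: ≈ 86.292.
(This is only a lower bound; the true E[α(G)] may be larger.)

E[α(G)] ≥ 2071/24 ≈ 86.292.


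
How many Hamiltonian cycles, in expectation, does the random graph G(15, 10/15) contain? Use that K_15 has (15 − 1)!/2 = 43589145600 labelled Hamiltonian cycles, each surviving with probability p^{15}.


K_15 has (15 − 1)!/2 = 43589145600 labelled Hamiltonian cycles.
For each such Hamiltonian cycle H, let X_H = 1 if all 15 edges of H are present in G. Then P[X_H = 1] = p^{15} = (2/3)^{15} = 32768/14348907.
Summing the indicators: E[X] = Σ_H E[X_H] = 43589145600 · p^{15} = 43589145600 · 32768/14348907 = 5877897625600/59049.
Numerically: E[X] ≈ 9.9543e+07.

E[X] = 43589145600 · (2/3)^{15} = 5877897625600/59049 ≈ 9.9543e+07.


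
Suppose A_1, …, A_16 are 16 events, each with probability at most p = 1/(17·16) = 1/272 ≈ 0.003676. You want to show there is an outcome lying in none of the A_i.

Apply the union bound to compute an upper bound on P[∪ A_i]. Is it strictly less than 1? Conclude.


Union bound: P[∪_{i=1}^{16} A_i] ≤ Σ_i P[A_i] ≤ 16·p = 16·(1/272) = 1/17.
Numerically: 1/17 ≈ 0.058824.
Is 1/17 < 1? YES.
Since P[∪ A_i] ≤ 1/17 < 1, the complement has P[∩ A_i^c] ≥ 1 − 1/17 = 16/17 > 0, so some outcome avoids every A_i.

16·p = 1/17 ≈ 0.058824; existence CERTIFIED by the union bound.


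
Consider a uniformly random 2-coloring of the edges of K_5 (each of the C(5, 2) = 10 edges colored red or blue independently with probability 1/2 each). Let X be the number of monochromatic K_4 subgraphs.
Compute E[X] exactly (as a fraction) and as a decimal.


Let X = Σ_S X_S over the C(5, 4) = 5 subsets S of size 4, where X_S = 1 if the K_4 on S is monochromatic.
For a fixed S, the K_4 on S has C(4, 2) = 6 edges. P[all 6 edges red] = (1/2)^6, and likewise for blue, so P[monochromatic] = 2·(1/2)^6 = 2^{1 − 6} = 1/32.
Summing: E[X] = C(5, 4) · 2^{1 − 6} = 5 · 1/32 = 5/32.
Numerically: E[X] ≈ 0.1562.

E[X] = C(5,4)·2^(1−C(4,2)) = 5/32 ≈ 0.1562.


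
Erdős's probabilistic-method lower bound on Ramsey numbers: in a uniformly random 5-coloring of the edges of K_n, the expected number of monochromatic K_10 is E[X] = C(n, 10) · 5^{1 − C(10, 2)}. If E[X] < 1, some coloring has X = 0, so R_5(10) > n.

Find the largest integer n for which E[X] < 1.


We need C(n, 10) · 5^{1 − 45} < 1, i.e. C(n, 10) < 5^{45 − 1} = 5684341886080801486968994140625.
Check values of n near the boundary:
  n = 5390: C(5390, 10) = 5655833965919099070255434039753; 5655833965919099070255434039753 < 5684341886080801486968994140625? YES
  n = 5391: C(5391, 10) = 5666344714787188828795213697883; 5666344714787188828795213697883 < 5684341886080801486968994140625? YES
  n = 5392: C(5392, 10) = 5676873040158402483252283957448; 5676873040158402483252283957448 < 5684341886080801486968994140625? YES
  n = 5393: C(5393, 10) = 5687418968154238267170642278008; 5687418968154238267170642278008 < 5684341886080801486968994140625? NO
  n = 5394: C(5394, 10) = 5697982524930156243149785372878; 5697982524930156243149785372878 < 5684341886080801486968994140625? NO
  n = 5395: C(5395, 10) = 5708563736675616143322765475706; 5708563736675616143322765475706 < 5684341886080801486968994140625? NO
The largest n with C(n, 10) < 5684341886080801486968994140625 is n = 5392 (where E[X] = 5676873040158402483252283957448/5684341886080801486968994140625 ≈ 0.99869). Hence R_5(10) > 5392, i.e. R_5(10) ≥ 5393.

Largest n = 5392; hence R_5(10) > 5392.
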